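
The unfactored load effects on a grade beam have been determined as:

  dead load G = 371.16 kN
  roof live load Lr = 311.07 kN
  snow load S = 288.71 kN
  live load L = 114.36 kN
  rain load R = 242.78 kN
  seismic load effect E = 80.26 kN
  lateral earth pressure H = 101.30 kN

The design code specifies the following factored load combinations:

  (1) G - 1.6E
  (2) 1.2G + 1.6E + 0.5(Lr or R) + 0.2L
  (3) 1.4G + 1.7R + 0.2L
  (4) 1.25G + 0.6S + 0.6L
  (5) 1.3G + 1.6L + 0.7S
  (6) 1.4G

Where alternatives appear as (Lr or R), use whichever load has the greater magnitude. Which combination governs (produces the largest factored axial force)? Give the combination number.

Combination 3

(Lr or R) → Lr = 311.07 kN.
(1) 1.0(371.16) - 1.6(80.26) = 371.16 - 128.42 = 242.74
(2) 1.2(371.16) + 1.6(80.26) + 0.5(311.07) + 0.2(114.36) = 445.39 + 128.42 + 155.54 + 22.87 = 752.22
(3) 1.4(371.16) + 1.7(242.78) + 0.2(114.36) = 519.62 + 412.73 + 22.87 = 955.22
(4) 1.25(371.16) + 0.6(288.71) + 0.6(114.36) = 705.79
(5) 1.3(371.16) + 1.6(114.36) + 0.7(288.71) = 867.58
(6) 1.4(371.16) = 519.62
The largest value is 955.22 kN from combination 3.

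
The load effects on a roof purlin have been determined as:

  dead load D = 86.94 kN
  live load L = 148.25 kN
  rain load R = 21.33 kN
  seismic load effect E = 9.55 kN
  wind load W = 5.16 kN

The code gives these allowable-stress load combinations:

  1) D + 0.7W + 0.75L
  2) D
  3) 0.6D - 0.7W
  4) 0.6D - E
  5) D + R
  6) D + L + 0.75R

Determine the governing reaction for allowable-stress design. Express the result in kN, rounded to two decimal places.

1) 1.0(86.94) + 0.7(5.16) + 0.75(148.25) = 86.94 + 3.61 + 111.19 = 201.74
2) 1.0(86.94) = 86.94
3) 0.6(86.94) - 0.7(5.16) = 52.16 - 3.61 = 48.55
4) 0.6(86.94) - 1.0(9.55) = 52.16 - 9.55 = 42.61
5) 1.0(86.94) + 1.0(21.33) = 86.94 + 21.33 = 108.27
6) 1.0(86.94) + 1.0(148.25) + 0.75(21.33) = 86.94 + 148.25 + 16.00 = 251.19
Combination 6 governs: V = 251.19 kN.

251.19 kN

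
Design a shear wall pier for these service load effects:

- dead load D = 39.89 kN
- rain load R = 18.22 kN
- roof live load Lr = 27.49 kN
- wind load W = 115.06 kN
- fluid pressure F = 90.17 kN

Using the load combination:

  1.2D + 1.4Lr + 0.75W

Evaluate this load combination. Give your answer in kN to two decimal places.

1.2(39.89) + 1.4(27.49) + 0.75(115.06) = 172.65
V_u = 172.65 kN.

172.65 kN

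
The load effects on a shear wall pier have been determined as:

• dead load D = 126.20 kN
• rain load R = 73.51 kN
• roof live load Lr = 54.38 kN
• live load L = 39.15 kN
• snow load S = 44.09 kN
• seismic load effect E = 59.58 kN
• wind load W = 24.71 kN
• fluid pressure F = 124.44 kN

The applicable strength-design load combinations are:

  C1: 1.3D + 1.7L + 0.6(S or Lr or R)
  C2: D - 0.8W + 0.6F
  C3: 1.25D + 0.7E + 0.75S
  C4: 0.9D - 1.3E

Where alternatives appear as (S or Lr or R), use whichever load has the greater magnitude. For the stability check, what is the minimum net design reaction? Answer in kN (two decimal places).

36.13 kN

(S or Lr or R) → R = 73.51 kN.
C1: 1.3(126.20) + 1.7(39.15) + 0.6(73.51) = 274.72
C2: 1.0(126.20) - 0.8(24.71) + 0.6(124.44) = 181.10
C3: 1.25(126.20) + 0.7(59.58) + 0.75(44.09) = 232.52
C4: 0.9(126.20) - 1.3(59.58) = 113.58 - 77.45 = 36.13
Combination 4 gives the minimum: 36.13 kN.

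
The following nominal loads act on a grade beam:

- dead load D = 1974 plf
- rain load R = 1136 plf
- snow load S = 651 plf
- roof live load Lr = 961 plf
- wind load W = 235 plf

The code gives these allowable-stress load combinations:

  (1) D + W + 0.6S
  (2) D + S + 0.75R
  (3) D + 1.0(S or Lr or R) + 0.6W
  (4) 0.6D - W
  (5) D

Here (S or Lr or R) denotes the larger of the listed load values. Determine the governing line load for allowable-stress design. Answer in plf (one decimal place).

3477.0 plf

(S or Lr or R) → R = 1136 plf.
(1) 1.0(1974) + 1.0(235) + 0.6(651) = 1974.0 + 235.0 + 390.6 = 2599.6
(2) 1.0(1974) + 1.0(651) + 0.75(1136) = 1974.0 + 651.0 + 852.0 = 3477.0
(3) 1.0(1974) + 1.0(1136) + 0.6(235) = 1974.0 + 1136.0 + 141.0 = 3251.0
(4) 0.6(1974) - 1.0(235) = 1184.4 - 235.0 = 949.4
(5) 1.0(1974) = 1974.0
The controlling combination is 2, giving 3477.0 plf.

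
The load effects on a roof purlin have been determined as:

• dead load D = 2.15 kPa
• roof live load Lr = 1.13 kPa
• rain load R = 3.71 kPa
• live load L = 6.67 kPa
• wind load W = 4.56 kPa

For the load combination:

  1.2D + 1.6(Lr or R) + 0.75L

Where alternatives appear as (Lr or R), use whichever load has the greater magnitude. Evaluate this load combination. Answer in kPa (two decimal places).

13.52 kPa

(Lr or R) → R = 3.71 kPa.
1.2(2.15) + 1.6(3.71) + 0.75(6.67) = 13.52
q_u = 13.52 kPa.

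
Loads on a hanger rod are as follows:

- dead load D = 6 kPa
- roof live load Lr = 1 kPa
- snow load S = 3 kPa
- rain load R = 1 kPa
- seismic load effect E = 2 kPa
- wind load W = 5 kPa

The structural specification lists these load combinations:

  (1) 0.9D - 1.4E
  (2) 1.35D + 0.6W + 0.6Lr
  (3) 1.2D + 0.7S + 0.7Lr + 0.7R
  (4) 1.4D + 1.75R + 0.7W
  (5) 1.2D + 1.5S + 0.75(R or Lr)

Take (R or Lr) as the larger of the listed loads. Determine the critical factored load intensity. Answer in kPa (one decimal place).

13.7 kPa

(R or Lr) → R = 1 kPa.
(1) 0.9(6) - 1.4(2) = 5.4 - 2.8 = 2.6
(2) 1.35(6) + 0.6(5) + 0.6(1) = 8.1 + 3.0 + 0.6 = 11.7
(3) 1.2(6) + 0.7(3) + 0.7(1) + 0.7(1) = 7.2 + 2.1 + 0.7 + 0.7 = 10.7
(4) 1.4(6) + 1.75(1) + 0.7(5) = 8.4 + 1.8 + 3.5 = 13.7
(5) 1.2(6) + 1.5(3) + 0.75(1) = 7.2 + 4.5 + 0.8 = 12.5
The controlling combination is 4, giving 13.7 kPa.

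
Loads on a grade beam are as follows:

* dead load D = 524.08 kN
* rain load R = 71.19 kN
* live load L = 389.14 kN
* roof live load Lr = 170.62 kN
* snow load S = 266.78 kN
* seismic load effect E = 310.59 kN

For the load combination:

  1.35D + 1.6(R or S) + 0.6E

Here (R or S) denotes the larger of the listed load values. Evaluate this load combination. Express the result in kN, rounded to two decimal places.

1320.71 kN

(R or S) → S = 266.78 kN.
1.35(524.08) + 1.6(266.78) + 0.6(310.59) = 707.51 + 426.85 + 186.35 = 1320.71
N_u = 1320.71 kN.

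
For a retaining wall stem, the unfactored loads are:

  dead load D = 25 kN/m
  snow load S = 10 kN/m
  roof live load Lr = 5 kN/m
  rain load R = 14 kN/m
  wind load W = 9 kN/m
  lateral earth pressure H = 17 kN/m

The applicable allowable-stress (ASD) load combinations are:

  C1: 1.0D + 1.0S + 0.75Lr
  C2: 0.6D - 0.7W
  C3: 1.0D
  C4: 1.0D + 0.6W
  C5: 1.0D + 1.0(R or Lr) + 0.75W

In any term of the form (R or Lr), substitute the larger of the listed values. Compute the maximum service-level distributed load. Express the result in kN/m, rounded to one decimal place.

(R or Lr) → R = 14 kN/m.
C1: 1.0(25) + 1.0(10) + 0.75(5) = 25.0 + 10.0 + 3.8 = 38.8
C2: 0.6(25) - 0.7(9) = 15.0 - 6.3 = 8.7
C3: 1.0(25) = 25.0
C4: 1.0(25) + 0.6(9) = 25.0 + 5.4 = 30.4
C5: 1.0(25) + 1.0(14) + 0.75(9) = 25.0 + 14.0 + 6.8 = 45.8
Maximum is from combination 5.

45.8 kN/m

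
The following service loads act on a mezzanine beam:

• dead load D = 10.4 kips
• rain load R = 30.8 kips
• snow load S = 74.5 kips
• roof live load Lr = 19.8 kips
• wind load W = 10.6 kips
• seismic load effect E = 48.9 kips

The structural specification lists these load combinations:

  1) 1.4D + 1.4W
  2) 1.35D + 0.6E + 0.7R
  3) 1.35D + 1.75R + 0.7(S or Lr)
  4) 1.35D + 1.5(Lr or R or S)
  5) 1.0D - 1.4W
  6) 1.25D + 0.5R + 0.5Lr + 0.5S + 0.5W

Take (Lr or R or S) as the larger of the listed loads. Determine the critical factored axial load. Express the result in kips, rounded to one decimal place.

(S or Lr) → S = 74.5 kips; (Lr or R or S) → S = 74.5 kips.
1) 1.4(10.4) + 1.4(10.6) = 14.6 + 14.8 = 29.4
2) 1.35(10.4) + 0.6(48.9) + 0.7(30.8) = 14.0 + 29.3 + 21.6 = 64.9
3) 1.35(10.4) + 1.75(30.8) + 0.7(74.5) = 14.0 + 53.9 + 52.2 = 120.1
4) 1.35(10.4) + 1.5(74.5) = 14.0 + 111.8 = 125.8
5) 1.0(10.4) - 1.4(10.6) = 10.4 - 14.8 = -4.4
6) 1.25(10.4) + 0.5(30.8) + 0.5(19.8) + 0.5(74.5) + 0.5(10.6) = 13.0 + 15.4 + 9.9 + 37.3 + 5.3 = 80.9
Maximum is from combination 4.

125.8 kips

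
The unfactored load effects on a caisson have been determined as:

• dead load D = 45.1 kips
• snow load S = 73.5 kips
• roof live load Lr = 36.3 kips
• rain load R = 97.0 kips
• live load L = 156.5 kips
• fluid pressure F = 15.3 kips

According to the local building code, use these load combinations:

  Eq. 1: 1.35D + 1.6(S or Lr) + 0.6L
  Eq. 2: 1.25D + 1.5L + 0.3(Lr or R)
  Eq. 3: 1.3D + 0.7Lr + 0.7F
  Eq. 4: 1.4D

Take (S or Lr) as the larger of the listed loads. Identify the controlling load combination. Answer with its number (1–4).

Combination 2

(S or Lr) → S = 73.5 kips; (Lr or R) → R = 97.0 kips.
Eq. 1: 1.35(45.1) + 1.6(73.5) + 0.6(156.5) = 60.9 + 117.6 + 93.9 = 272.4
Eq. 2: 1.25(45.1) + 1.5(156.5) + 0.3(97.0) = 320.2
Eq. 3: 1.3(45.1) + 0.7(36.3) + 0.7(15.3) = 94.8
Eq. 4: 1.4(45.1) = 63.1
The largest value is 320.2 kips from combination 2.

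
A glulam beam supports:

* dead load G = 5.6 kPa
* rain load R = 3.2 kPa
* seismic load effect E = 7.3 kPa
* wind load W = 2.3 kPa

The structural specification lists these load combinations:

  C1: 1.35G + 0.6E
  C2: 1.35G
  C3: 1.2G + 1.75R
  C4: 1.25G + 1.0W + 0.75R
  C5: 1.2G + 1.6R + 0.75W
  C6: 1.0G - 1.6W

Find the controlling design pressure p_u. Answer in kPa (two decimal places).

C1: 1.35(5.6) + 0.6(7.3) = 11.94
C2: 1.35(5.6) = 7.56
C3: 1.2(5.6) + 1.75(3.2) = 12.32
C4: 1.25(5.6) + 1.0(2.3) + 0.75(3.2) = 11.70
C5: 1.2(5.6) + 1.6(3.2) + 0.75(2.3) = 13.57
C6: 1.0(5.6) - 1.6(2.3) = 1.92
The controlling combination is 5, giving 13.57 kPa.

13.57 kPa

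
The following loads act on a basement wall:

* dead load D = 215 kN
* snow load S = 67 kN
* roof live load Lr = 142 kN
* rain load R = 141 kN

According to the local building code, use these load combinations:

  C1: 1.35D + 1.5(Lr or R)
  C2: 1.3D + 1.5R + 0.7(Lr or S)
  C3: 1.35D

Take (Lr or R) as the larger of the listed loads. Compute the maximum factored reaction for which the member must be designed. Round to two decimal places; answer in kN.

(Lr or R) → Lr = 142 kN; (Lr or S) → Lr = 142 kN.
C1: 1.35(215) + 1.5(142) = 290.25 + 213.00 = 503.25
C2: 1.3(215) + 1.5(141) + 0.7(142) = 279.50 + 211.50 + 99.40 = 590.40
C3: 1.35(215) = 290.25
Maximum is from combination 2.

590.40 kN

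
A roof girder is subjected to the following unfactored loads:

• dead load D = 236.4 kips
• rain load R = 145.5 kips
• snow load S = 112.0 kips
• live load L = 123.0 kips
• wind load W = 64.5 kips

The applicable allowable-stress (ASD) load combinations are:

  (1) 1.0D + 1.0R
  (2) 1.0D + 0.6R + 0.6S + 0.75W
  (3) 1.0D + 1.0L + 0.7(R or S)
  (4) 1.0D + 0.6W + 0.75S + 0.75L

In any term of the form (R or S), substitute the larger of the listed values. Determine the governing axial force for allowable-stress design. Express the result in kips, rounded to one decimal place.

461.3 kips

(R or S) → R = 145.5 kips.
(1) 1.0(236.4) + 1.0(145.5) = 381.9
(2) 1.0(236.4) + 0.6(145.5) + 0.6(112.0) + 0.75(64.5) = 439.3
(3) 1.0(236.4) + 1.0(123.0) + 0.7(145.5) = 461.3
(4) 1.0(236.4) + 0.6(64.5) + 0.75(112.0) + 0.75(123.0) = 451.4
Combination 3 governs: P = 461.3 kips.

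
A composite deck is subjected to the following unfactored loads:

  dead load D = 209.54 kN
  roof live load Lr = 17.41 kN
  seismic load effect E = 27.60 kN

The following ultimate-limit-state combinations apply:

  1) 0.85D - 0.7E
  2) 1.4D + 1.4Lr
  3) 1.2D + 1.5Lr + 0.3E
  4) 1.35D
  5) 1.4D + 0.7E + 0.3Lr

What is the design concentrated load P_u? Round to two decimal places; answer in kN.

1) 0.85(209.54) - 0.7(27.60) = 178.11 - 19.32 = 158.79
2) 1.4(209.54) + 1.4(17.41) = 293.36 + 24.37 = 317.73
3) 1.2(209.54) + 1.5(17.41) + 0.3(27.60) = 285.84
4) 1.35(209.54) = 282.88
5) 1.4(209.54) + 0.7(27.60) + 0.3(17.41) = 293.36 + 19.32 + 5.22 = 317.90
The controlling combination is 5, giving 317.90 kN.

317.90 kN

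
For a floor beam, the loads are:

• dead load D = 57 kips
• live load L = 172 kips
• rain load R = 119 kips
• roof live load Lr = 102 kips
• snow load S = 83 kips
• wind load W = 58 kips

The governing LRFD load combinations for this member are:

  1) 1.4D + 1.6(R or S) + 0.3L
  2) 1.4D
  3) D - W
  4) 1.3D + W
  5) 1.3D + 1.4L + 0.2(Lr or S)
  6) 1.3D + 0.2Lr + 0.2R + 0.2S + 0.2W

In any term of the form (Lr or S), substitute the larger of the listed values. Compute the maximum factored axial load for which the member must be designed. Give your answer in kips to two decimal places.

(R or S) → R = 119 kips; (Lr or S) → Lr = 102 kips.
1) 1.4(57) + 1.6(119) + 0.3(172) = 79.80 + 190.40 + 51.60 = 321.80
2) 1.4(57) = 79.80
3) 1.0(57) - 1.0(58) = 57.00 - 58.00 = -1.00
4) 1.3(57) + 1.0(58) = 74.10 + 58.00 = 132.10
5) 1.3(57) + 1.4(172) + 0.2(102) = 74.10 + 240.80 + 20.40 = 335.30
6) 1.3(57) + 0.2(102) + 0.2(119) + 0.2(83) + 0.2(58) = 74.10 + 20.40 + 23.80 + 16.60 + 11.60 = 146.50
Maximum is from combination 5.

335.30 kips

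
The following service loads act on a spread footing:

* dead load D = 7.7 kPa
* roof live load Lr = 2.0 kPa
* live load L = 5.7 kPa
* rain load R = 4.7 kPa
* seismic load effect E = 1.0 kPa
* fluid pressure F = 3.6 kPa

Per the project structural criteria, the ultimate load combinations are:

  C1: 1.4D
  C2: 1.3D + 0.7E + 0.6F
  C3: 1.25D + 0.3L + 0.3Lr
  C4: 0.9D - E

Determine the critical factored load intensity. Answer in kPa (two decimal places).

12.87 kPa

C1: 1.4(7.7) = 10.78
C2: 1.3(7.7) + 0.7(1.0) + 0.6(3.6) = 10.01 + 0.70 + 2.16 = 12.87
C3: 1.25(7.7) + 0.3(5.7) + 0.3(2.0) = 9.63 + 1.71 + 0.60 = 11.94
C4: 0.9(7.7) - 1.0(1.0) = 6.93 - 1.00 = 5.93
The controlling combination is 2, giving 12.87 kPa.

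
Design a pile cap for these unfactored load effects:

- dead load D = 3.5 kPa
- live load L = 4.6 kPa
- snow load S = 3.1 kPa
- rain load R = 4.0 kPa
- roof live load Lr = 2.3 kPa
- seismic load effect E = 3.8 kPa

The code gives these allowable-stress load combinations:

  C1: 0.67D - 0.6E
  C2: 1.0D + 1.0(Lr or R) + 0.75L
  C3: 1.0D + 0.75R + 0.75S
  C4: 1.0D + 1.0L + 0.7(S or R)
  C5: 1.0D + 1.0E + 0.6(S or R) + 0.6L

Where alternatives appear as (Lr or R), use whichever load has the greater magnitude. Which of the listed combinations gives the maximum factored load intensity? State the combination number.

(Lr or R) → R = 4.0 kPa; (S or R) → R = 4.0 kPa.
C1: 0.67(3.5) - 0.6(3.8) = 2.35 - 2.28 = 0.07
C2: 1.0(3.5) + 1.0(4.0) + 0.75(4.6) = 3.50 + 4.00 + 3.45 = 10.95
C3: 1.0(3.5) + 0.75(4.0) + 0.75(3.1) = 3.50 + 3.00 + 2.33 = 8.83
C4: 1.0(3.5) + 1.0(4.6) + 0.7(4.0) = 3.50 + 4.60 + 2.80 = 10.90
C5: 1.0(3.5) + 1.0(3.8) + 0.6(4.0) + 0.6(4.6) = 3.50 + 3.80 + 2.40 + 2.76 = 12.46
The largest value is 12.46 kPa from combination 5.

Combination 5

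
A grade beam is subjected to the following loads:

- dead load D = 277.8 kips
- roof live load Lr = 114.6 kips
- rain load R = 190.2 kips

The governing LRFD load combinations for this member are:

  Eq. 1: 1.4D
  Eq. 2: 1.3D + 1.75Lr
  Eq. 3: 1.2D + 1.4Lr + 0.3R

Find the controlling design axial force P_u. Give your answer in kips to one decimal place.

561.7 kips

Eq. 1: 1.4(277.8) = 388.9
Eq. 2: 1.3(277.8) + 1.75(114.6) = 361.1 + 200.6 = 561.7
Eq. 3: 1.2(277.8) + 1.4(114.6) + 0.3(190.2) = 333.4 + 160.4 + 57.1 = 550.9
The controlling combination is 2, giving 561.7 kips.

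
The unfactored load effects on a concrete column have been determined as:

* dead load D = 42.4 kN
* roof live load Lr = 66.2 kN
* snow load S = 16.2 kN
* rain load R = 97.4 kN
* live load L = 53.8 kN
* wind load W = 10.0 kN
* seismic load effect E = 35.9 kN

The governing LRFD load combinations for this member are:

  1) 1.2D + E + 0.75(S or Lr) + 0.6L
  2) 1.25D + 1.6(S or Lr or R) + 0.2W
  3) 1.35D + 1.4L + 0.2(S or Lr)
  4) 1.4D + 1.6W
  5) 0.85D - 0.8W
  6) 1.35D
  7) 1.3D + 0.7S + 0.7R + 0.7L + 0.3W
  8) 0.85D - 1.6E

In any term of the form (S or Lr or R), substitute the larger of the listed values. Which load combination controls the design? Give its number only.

Combination 2

(S or Lr) → Lr = 66.2 kN; (S or Lr or R) → R = 97.4 kN.
1) 1.2(42.4) + 1.0(35.9) + 0.75(66.2) + 0.6(53.8) = 168.7
2) 1.25(42.4) + 1.6(97.4) + 0.2(10.0) = 53.0 + 155.8 + 2.0 = 210.8
3) 1.35(42.4) + 1.4(53.8) + 0.2(66.2) = 145.8
4) 1.4(42.4) + 1.6(10.0) = 59.4 + 16.0 = 75.4
5) 0.85(42.4) - 0.8(10.0) = 36.0 - 8.0 = 28.0
6) 1.35(42.4) = 57.2
7) 1.3(42.4) + 0.7(16.2) + 0.7(97.4) + 0.7(53.8) + 0.3(10.0) = 55.1 + 11.3 + 68.2 + 37.7 + 3.0 = 175.3
8) 0.85(42.4) - 1.6(35.9) = 36.0 - 57.4 = -21.4
The largest value is 210.8 kN from combination 2.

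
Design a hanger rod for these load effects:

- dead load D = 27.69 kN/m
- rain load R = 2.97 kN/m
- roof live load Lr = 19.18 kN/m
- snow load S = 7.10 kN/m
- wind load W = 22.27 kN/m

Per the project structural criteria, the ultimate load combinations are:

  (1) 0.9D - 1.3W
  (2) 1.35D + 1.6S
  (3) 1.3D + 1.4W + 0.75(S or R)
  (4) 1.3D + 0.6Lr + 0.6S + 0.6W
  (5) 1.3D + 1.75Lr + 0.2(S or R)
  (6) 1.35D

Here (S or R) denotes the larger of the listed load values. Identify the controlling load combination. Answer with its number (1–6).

(S or R) → S = 7.10 kN/m.
(1) 0.9(27.69) - 1.3(22.27) = 24.92 - 28.95 = -4.03
(2) 1.35(27.69) + 1.6(7.10) = 37.38 + 11.36 = 48.74
(3) 1.3(27.69) + 1.4(22.27) + 0.75(7.10) = 72.50
(4) 1.3(27.69) + 0.6(19.18) + 0.6(7.10) + 0.6(22.27) = 36.00 + 11.51 + 4.26 + 13.36 = 65.13
(5) 1.3(27.69) + 1.75(19.18) + 0.2(7.10) = 70.98
(6) 1.35(27.69) = 37.38
The largest value is 72.50 kN/m from combination 3.

Combination 3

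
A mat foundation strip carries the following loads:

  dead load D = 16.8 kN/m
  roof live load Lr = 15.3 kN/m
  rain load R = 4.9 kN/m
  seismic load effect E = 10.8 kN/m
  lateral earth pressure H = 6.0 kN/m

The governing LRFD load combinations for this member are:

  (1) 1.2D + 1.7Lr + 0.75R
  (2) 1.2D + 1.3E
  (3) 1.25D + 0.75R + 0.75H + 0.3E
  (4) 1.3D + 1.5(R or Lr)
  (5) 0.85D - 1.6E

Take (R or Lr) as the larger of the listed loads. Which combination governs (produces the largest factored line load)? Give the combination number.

Combination 1

(R or Lr) → Lr = 15.3 kN/m.
(1) 1.2(16.8) + 1.7(15.3) + 0.75(4.9) = 20.16 + 26.01 + 3.68 = 49.85
(2) 1.2(16.8) + 1.3(10.8) = 20.16 + 14.04 = 34.20
(3) 1.25(16.8) + 0.75(4.9) + 0.75(6.0) + 0.3(10.8) = 21.00 + 3.68 + 4.50 + 3.24 = 32.42
(4) 1.3(16.8) + 1.5(15.3) = 21.84 + 22.95 = 44.79
(5) 0.85(16.8) - 1.6(10.8) = 14.28 - 17.28 = -3.00
The largest value is 49.85 kN/m from combination 1.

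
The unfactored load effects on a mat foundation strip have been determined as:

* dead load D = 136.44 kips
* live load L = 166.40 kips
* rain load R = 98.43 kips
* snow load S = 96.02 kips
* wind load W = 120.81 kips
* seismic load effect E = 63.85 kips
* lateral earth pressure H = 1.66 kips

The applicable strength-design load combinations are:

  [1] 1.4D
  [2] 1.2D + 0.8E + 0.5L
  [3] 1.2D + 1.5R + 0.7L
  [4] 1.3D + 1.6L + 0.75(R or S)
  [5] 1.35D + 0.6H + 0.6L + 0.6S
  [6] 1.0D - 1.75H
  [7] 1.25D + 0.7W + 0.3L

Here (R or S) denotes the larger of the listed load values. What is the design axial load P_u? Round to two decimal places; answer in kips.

517.43 kips

(R or S) → R = 98.43 kips.
[1] 1.4(136.44) = 191.02
[2] 1.2(136.44) + 0.8(63.85) + 0.5(166.40) = 298.01
[3] 1.2(136.44) + 1.5(98.43) + 0.7(166.40) = 427.85
[4] 1.3(136.44) + 1.6(166.40) + 0.75(98.43) = 517.43
[5] 1.35(136.44) + 0.6(1.66) + 0.6(166.40) + 0.6(96.02) = 342.64
[6] 1.0(136.44) - 1.75(1.66) = 133.54
[7] 1.25(136.44) + 0.7(120.81) + 0.3(166.40) = 305.04
Maximum is from combination 4.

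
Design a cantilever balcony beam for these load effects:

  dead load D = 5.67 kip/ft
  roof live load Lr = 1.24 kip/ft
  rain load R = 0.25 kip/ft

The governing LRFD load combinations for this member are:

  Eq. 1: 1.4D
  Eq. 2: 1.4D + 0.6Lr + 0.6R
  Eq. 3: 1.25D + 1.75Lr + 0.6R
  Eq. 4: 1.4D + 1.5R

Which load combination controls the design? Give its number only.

Combination 3

Eq. 1: 1.4(5.67) = 7.94
Eq. 2: 1.4(5.67) + 0.6(1.24) + 0.6(0.25) = 7.94 + 0.74 + 0.15 = 8.83
Eq. 3: 1.25(5.67) + 1.75(1.24) + 0.6(0.25) = 7.09 + 2.17 + 0.15 = 9.41
Eq. 4: 1.4(5.67) + 1.5(0.25) = 8.31
The largest value is 9.41 kip/ft from combination 3.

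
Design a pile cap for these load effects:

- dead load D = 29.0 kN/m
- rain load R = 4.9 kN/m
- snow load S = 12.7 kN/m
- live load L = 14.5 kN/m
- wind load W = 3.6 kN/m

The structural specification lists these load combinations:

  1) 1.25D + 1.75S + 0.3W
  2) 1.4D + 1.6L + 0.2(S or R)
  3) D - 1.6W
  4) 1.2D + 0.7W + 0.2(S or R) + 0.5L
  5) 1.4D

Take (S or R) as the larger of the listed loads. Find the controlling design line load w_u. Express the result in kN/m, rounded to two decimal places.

(S or R) → S = 12.7 kN/m.
1) 1.25(29.0) + 1.75(12.7) + 0.3(3.6) = 36.25 + 22.23 + 1.08 = 59.56
2) 1.4(29.0) + 1.6(14.5) + 0.2(12.7) = 40.60 + 23.20 + 2.54 = 66.34
3) 1.0(29.0) - 1.6(3.6) = 29.00 - 5.76 = 23.24
4) 1.2(29.0) + 0.7(3.6) + 0.2(12.7) + 0.5(14.5) = 34.80 + 2.52 + 2.54 + 7.25 = 47.11
5) 1.4(29.0) = 40.60
The controlling combination is 2, giving 66.34 kN/m.

66.34 kN/m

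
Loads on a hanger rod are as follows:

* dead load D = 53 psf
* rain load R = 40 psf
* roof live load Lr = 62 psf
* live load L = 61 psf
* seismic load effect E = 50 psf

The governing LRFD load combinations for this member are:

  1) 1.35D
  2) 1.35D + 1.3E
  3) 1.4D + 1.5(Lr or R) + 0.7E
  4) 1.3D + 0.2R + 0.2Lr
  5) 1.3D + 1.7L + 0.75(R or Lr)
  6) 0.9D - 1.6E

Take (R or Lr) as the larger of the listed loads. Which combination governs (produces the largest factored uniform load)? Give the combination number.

Combination 5

(Lr or R) → Lr = 62 psf; (R or Lr) → Lr = 62 psf.
1) 1.35(53) = 71.6
2) 1.35(53) + 1.3(50) = 136.6
3) 1.4(53) + 1.5(62) + 0.7(50) = 202.2
4) 1.3(53) + 0.2(40) + 0.2(62) = 89.3
5) 1.3(53) + 1.7(61) + 0.75(62) = 219.1
6) 0.9(53) - 1.6(50) = -32.3
The largest value is 219.1 psf from combination 5.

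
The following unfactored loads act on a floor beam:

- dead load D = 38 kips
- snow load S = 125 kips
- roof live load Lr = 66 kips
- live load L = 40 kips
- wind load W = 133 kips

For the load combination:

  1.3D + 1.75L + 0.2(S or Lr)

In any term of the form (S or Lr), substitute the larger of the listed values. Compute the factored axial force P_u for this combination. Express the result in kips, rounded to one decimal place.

(S or Lr) → S = 125 kips.
1.3(38) + 1.75(40) + 0.2(125) = 49.4 + 70.0 + 25.0 = 144.4
P_u = 144.4 kips.

144.4 kips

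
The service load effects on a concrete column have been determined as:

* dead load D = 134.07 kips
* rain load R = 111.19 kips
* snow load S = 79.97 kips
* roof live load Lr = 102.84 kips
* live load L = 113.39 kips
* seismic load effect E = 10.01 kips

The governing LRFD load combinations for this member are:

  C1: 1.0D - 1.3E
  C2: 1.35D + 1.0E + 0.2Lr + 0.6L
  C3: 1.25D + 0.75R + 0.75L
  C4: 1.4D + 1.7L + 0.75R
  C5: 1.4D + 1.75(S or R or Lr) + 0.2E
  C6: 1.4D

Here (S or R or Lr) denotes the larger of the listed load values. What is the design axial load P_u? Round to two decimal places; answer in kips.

(S or R or Lr) → R = 111.19 kips.
C1: 1.0(134.07) - 1.3(10.01) = 121.06
C2: 1.35(134.07) + 1.0(10.01) + 0.2(102.84) + 0.6(113.39) = 279.61
C3: 1.25(134.07) + 0.75(111.19) + 0.75(113.39) = 336.02
C4: 1.4(134.07) + 1.7(113.39) + 0.75(111.19) = 463.85
C5: 1.4(134.07) + 1.75(111.19) + 0.2(10.01) = 384.28
C6: 1.4(134.07) = 187.70
Maximum is from combination 4.

463.85 kips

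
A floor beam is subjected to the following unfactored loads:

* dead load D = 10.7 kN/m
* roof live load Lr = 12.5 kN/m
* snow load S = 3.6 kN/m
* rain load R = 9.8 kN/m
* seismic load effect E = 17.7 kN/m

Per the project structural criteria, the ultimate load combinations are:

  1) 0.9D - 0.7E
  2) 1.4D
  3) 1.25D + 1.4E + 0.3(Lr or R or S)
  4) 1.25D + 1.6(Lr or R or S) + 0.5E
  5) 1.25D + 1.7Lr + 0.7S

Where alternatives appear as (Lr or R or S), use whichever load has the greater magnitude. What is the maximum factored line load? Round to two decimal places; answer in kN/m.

42.23 kN/m

(Lr or R or S) → Lr = 12.5 kN/m.
1) 0.9(10.7) - 0.7(17.7) = -2.76
2) 1.4(10.7) = 14.98
3) 1.25(10.7) + 1.4(17.7) + 0.3(12.5) = 41.91
4) 1.25(10.7) + 1.6(12.5) + 0.5(17.7) = 42.23
5) 1.25(10.7) + 1.7(12.5) + 0.7(3.6) = 37.15
Maximum is from combination 4.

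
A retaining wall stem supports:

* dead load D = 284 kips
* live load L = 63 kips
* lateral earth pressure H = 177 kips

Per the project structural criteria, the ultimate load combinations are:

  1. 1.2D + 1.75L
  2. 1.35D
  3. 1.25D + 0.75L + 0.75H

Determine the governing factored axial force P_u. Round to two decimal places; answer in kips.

535.00 kips

1. 1.2(284) + 1.75(63) = 451.05
2. 1.35(284) = 383.40
3. 1.25(284) + 0.75(63) + 0.75(177) = 535.00
Combination 3 governs: P_u = 535.00 kips.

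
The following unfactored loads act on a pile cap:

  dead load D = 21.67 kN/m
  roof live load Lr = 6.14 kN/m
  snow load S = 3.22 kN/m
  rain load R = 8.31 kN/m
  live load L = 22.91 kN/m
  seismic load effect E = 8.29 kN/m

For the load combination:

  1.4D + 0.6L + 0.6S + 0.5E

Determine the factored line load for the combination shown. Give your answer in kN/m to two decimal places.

50.16 kN/m

1.4(21.67) + 0.6(22.91) + 0.6(3.22) + 0.5(8.29) = 50.16
w_u = 50.16 kN/m.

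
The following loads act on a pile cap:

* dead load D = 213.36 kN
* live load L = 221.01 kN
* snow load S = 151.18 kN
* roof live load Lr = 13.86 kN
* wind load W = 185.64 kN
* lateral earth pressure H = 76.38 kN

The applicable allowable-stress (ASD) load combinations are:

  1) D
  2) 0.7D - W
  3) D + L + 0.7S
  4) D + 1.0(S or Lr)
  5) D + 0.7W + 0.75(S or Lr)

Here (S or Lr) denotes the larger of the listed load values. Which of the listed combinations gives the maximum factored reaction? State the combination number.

(S or Lr) → S = 151.18 kN.
1) 1.0(213.36) = 213.36
2) 0.7(213.36) - 1.0(185.64) = 149.35 - 185.64 = -36.29
3) 1.0(213.36) + 1.0(221.01) + 0.7(151.18) = 213.36 + 221.01 + 105.83 = 540.20
4) 1.0(213.36) + 1.0(151.18) = 213.36 + 151.18 = 364.54
5) 1.0(213.36) + 0.7(185.64) + 0.75(151.18) = 456.69
The largest value is 540.20 kN from combination 3.

Combination 3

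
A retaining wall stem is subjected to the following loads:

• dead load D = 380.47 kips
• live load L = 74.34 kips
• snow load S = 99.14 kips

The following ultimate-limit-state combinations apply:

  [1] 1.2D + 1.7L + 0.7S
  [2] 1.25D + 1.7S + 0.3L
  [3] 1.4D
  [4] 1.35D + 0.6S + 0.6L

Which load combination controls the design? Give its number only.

Combination 2

[1] 1.2(380.47) + 1.7(74.34) + 0.7(99.14) = 456.56 + 126.38 + 69.40 = 652.34
[2] 1.25(380.47) + 1.7(99.14) + 0.3(74.34) = 475.59 + 168.54 + 22.30 = 666.43
[3] 1.4(380.47) = 532.66
[4] 1.35(380.47) + 0.6(99.14) + 0.6(74.34) = 617.72
The largest value is 666.43 kips from combination 2.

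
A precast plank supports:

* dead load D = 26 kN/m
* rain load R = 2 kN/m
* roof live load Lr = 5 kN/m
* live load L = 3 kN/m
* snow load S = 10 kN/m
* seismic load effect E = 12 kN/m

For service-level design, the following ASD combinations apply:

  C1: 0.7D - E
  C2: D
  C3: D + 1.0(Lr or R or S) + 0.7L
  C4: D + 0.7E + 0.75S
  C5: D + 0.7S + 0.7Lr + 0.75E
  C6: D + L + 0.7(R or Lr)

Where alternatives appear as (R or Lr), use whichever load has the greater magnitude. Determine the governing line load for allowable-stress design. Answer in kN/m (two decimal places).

45.50 kN/m

(Lr or R or S) → S = 10 kN/m; (R or Lr) → Lr = 5 kN/m.
C1: 0.7(26) - 1.0(12) = 6.20
C2: 1.0(26) = 26.00
C3: 1.0(26) + 1.0(10) + 0.7(3) = 38.10
C4: 1.0(26) + 0.7(12) + 0.75(10) = 41.90
C5: 1.0(26) + 0.7(10) + 0.7(5) + 0.75(12) = 45.50
C6: 1.0(26) + 1.0(3) + 0.7(5) = 32.50
Maximum is from combination 5.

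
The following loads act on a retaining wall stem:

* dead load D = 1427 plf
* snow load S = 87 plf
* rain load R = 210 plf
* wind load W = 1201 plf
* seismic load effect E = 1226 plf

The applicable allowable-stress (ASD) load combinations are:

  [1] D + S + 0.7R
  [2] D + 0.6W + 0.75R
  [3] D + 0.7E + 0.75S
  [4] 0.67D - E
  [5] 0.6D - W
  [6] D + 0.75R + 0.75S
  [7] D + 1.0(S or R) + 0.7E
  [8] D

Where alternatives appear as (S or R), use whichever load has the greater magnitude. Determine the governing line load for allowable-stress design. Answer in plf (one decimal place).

(S or R) → R = 210 plf.
[1] 1.0(1427) + 1.0(87) + 0.7(210) = 1661.0
[2] 1.0(1427) + 0.6(1201) + 0.75(210) = 2305.1
[3] 1.0(1427) + 0.7(1226) + 0.75(87) = 2350.5
[4] 0.67(1427) - 1.0(1226) = -269.9
[5] 0.6(1427) - 1.0(1201) = -344.8
[6] 1.0(1427) + 0.75(210) + 0.75(87) = 1649.8
[7] 1.0(1427) + 1.0(210) + 0.7(1226) = 2495.2
[8] 1.0(1427) = 1427.0
Combination 7 governs: w = 2495.2 plf.

2495.2 plf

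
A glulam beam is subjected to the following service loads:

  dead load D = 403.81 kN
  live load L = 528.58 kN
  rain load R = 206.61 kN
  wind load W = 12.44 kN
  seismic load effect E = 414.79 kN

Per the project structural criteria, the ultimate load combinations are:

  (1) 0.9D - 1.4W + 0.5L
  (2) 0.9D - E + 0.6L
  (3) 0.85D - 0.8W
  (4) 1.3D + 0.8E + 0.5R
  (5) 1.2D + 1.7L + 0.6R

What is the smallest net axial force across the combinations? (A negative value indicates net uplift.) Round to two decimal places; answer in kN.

265.79 kN

(1) 0.9(403.81) - 1.4(12.44) + 0.5(528.58) = 363.43 - 17.42 + 264.29 = 610.30
(2) 0.9(403.81) - 1.0(414.79) + 0.6(528.58) = 363.43 - 414.79 + 317.15 = 265.79
(3) 0.85(403.81) - 0.8(12.44) = 343.24 - 9.95 = 333.29
(4) 1.3(403.81) + 0.8(414.79) + 0.5(206.61) = 524.95 + 331.83 + 103.31 = 960.09
(5) 1.2(403.81) + 1.7(528.58) + 0.6(206.61) = 1507.12
Combination 2 gives the minimum: 265.79 kN.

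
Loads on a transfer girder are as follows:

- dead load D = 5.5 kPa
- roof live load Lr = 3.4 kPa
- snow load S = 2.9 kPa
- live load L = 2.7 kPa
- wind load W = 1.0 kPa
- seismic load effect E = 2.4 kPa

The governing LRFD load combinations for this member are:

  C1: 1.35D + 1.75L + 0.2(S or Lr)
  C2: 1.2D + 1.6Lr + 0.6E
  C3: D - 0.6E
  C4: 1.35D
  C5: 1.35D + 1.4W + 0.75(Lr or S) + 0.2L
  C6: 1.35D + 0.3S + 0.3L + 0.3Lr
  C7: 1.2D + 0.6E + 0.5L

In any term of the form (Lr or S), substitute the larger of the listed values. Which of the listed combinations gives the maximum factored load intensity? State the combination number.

Combination 2

(S or Lr) → Lr = 3.4 kPa; (Lr or S) → Lr = 3.4 kPa.
C1: 1.35(5.5) + 1.75(2.7) + 0.2(3.4) = 7.4 + 4.7 + 0.7 = 12.8
C2: 1.2(5.5) + 1.6(3.4) + 0.6(2.4) = 13.5
C3: 1.0(5.5) - 0.6(2.4) = 5.5 - 1.4 = 4.1
C4: 1.35(5.5) = 7.4
C5: 1.35(5.5) + 1.4(1.0) + 0.75(3.4) + 0.2(2.7) = 7.4 + 1.4 + 2.6 + 0.5 = 11.9
C6: 1.35(5.5) + 0.3(2.9) + 0.3(2.7) + 0.3(3.4) = 7.4 + 0.9 + 0.8 + 1.0 = 10.1
C7: 1.2(5.5) + 0.6(2.4) + 0.5(2.7) = 6.6 + 1.4 + 1.4 = 9.4
The largest value is 13.5 kPa from combination 2.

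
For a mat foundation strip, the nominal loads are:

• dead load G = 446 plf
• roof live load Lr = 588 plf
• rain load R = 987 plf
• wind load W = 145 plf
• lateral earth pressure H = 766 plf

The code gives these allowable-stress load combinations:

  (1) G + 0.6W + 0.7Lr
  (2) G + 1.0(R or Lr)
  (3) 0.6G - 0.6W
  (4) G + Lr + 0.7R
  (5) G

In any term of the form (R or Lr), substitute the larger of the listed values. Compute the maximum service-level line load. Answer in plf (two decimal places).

(R or Lr) → R = 987 plf.
(1) 1.0(446) + 0.6(145) + 0.7(588) = 446.00 + 87.00 + 411.60 = 944.60
(2) 1.0(446) + 1.0(987) = 446.00 + 987.00 = 1433.00
(3) 0.6(446) - 0.6(145) = 267.60 - 87.00 = 180.60
(4) 1.0(446) + 1.0(588) + 0.7(987) = 446.00 + 588.00 + 690.90 = 1724.90
(5) 1.0(446) = 446.00
Combination 4 governs: w = 1724.90 plf.

1724.90 plf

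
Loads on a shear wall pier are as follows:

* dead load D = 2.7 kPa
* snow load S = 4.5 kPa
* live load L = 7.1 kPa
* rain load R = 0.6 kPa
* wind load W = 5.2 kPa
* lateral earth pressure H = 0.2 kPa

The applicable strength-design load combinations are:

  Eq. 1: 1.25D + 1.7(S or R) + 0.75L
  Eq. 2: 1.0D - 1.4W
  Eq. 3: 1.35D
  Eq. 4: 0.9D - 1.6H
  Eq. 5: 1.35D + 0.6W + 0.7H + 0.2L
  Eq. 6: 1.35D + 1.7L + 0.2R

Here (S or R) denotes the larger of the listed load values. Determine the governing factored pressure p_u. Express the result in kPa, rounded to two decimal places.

16.35 kPa

(S or R) → S = 4.5 kPa.
Eq. 1: 1.25(2.7) + 1.7(4.5) + 0.75(7.1) = 16.35
Eq. 2: 1.0(2.7) - 1.4(5.2) = -4.58
Eq. 3: 1.35(2.7) = 3.65
Eq. 4: 0.9(2.7) - 1.6(0.2) = 2.11
Eq. 5: 1.35(2.7) + 0.6(5.2) + 0.7(0.2) + 0.2(7.1) = 8.33
Eq. 6: 1.35(2.7) + 1.7(7.1) + 0.2(0.6) = 15.84
Maximum is from combination 1.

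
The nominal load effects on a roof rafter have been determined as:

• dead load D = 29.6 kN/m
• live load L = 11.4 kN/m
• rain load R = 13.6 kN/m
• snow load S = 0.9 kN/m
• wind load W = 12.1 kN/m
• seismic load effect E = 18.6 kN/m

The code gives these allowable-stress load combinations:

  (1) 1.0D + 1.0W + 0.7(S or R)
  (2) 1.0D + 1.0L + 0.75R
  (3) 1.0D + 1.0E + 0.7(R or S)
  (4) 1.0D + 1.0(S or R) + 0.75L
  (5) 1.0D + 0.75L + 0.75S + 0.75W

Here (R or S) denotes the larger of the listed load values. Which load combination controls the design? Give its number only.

(S or R) → R = 13.6 kN/m; (R or S) → R = 13.6 kN/m.
(1) 1.0(29.6) + 1.0(12.1) + 0.7(13.6) = 29.6 + 12.1 + 9.5 = 51.2
(2) 1.0(29.6) + 1.0(11.4) + 0.75(13.6) = 29.6 + 11.4 + 10.2 = 51.2
(3) 1.0(29.6) + 1.0(18.6) + 0.7(13.6) = 29.6 + 18.6 + 9.5 = 57.7
(4) 1.0(29.6) + 1.0(13.6) + 0.75(11.4) = 29.6 + 13.6 + 8.6 = 51.8
(5) 1.0(29.6) + 0.75(11.4) + 0.75(0.9) + 0.75(12.1) = 47.9
The largest value is 57.7 kN/m from combination 3.

Combination 3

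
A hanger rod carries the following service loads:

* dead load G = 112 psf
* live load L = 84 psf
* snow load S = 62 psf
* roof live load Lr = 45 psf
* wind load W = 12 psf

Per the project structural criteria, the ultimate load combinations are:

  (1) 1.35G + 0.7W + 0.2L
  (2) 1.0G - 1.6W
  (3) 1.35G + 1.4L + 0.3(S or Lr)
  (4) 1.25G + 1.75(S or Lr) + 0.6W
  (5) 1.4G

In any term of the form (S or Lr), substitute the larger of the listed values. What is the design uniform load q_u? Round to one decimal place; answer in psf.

(S or Lr) → S = 62 psf.
(1) 1.35(112) + 0.7(12) + 0.2(84) = 176.4
(2) 1.0(112) - 1.6(12) = 92.8
(3) 1.35(112) + 1.4(84) + 0.3(62) = 287.4
(4) 1.25(112) + 1.75(62) + 0.6(12) = 255.7
(5) 1.4(112) = 156.8
Maximum is from combination 3.

287.4 psf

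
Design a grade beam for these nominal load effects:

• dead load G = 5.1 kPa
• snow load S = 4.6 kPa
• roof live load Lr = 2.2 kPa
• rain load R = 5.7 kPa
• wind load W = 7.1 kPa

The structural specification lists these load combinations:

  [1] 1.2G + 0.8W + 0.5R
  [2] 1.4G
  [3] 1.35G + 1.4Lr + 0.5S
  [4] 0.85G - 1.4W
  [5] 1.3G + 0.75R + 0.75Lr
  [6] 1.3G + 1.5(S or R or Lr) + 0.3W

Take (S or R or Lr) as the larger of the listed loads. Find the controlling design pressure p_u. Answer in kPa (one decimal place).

(S or R or Lr) → R = 5.7 kPa.
[1] 1.2(5.1) + 0.8(7.1) + 0.5(5.7) = 6.1 + 5.7 + 2.9 = 14.7
[2] 1.4(5.1) = 7.1
[3] 1.35(5.1) + 1.4(2.2) + 0.5(4.6) = 6.9 + 3.1 + 2.3 = 12.3
[4] 0.85(5.1) - 1.4(7.1) = 4.3 - 9.9 = -5.6
[5] 1.3(5.1) + 0.75(5.7) + 0.75(2.2) = 6.6 + 4.3 + 1.7 = 12.6
[6] 1.3(5.1) + 1.5(5.7) + 0.3(7.1) = 6.6 + 8.6 + 2.1 = 17.3
Combination 6 governs: p_u = 17.3 kPa.

17.3 kPa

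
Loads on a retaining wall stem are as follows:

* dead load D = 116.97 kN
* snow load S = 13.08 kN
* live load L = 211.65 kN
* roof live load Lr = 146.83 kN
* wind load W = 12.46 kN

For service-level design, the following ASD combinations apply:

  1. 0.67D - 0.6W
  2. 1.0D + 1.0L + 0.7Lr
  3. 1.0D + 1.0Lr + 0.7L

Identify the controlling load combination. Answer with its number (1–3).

Combination 2

1. 0.67(116.97) - 0.6(12.46) = 78.37 - 7.48 = 70.89
2. 1.0(116.97) + 1.0(211.65) + 0.7(146.83) = 116.97 + 211.65 + 102.78 = 431.40
3. 1.0(116.97) + 1.0(146.83) + 0.7(211.65) = 116.97 + 146.83 + 148.16 = 411.96
The largest value is 431.40 kN from combination 2.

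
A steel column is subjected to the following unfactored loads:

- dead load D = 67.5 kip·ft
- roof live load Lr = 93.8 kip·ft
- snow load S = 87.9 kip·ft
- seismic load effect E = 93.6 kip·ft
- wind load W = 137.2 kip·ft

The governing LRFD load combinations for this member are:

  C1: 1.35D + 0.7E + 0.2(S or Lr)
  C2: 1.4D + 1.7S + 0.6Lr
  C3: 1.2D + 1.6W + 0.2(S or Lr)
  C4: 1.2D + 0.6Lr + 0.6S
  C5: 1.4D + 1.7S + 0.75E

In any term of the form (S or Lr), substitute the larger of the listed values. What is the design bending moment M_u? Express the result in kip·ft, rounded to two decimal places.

(S or Lr) → Lr = 93.8 kip·ft.
C1: 1.35(67.5) + 0.7(93.6) + 0.2(93.8) = 91.13 + 65.52 + 18.76 = 175.41
C2: 1.4(67.5) + 1.7(87.9) + 0.6(93.8) = 94.50 + 149.43 + 56.28 = 300.21
C3: 1.2(67.5) + 1.6(137.2) + 0.2(93.8) = 81.00 + 219.52 + 18.76 = 319.28
C4: 1.2(67.5) + 0.6(93.8) + 0.6(87.9) = 81.00 + 56.28 + 52.74 = 190.02
C5: 1.4(67.5) + 1.7(87.9) + 0.75(93.6) = 94.50 + 149.43 + 70.20 = 314.13
Combination 3 governs: M_u = 319.28 kip·ft.

319.28 kip·ft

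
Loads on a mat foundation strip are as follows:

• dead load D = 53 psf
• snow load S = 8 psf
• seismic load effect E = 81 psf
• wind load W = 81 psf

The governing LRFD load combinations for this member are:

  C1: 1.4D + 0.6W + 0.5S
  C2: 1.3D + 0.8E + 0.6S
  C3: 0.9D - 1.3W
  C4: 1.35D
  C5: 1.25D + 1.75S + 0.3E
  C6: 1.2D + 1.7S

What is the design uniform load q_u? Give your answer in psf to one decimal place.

C1: 1.4(53) + 0.6(81) + 0.5(8) = 74.2 + 48.6 + 4.0 = 126.8
C2: 1.3(53) + 0.8(81) + 0.6(8) = 68.9 + 64.8 + 4.8 = 138.5
C3: 0.9(53) - 1.3(81) = 47.7 - 105.3 = -57.6
C4: 1.35(53) = 71.6
C5: 1.25(53) + 1.75(8) + 0.3(81) = 66.3 + 14.0 + 24.3 = 104.6
C6: 1.2(53) + 1.7(8) = 63.6 + 13.6 = 77.2
The controlling combination is 2, giving 138.5 psf.

138.5 psf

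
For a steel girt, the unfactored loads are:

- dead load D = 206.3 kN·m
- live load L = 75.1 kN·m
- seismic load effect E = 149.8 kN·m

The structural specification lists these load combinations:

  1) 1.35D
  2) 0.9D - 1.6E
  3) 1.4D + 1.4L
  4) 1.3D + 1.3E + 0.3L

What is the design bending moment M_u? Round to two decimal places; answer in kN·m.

485.46 kN·m

1) 1.35(206.3) = 278.51
2) 0.9(206.3) - 1.6(149.8) = 185.67 - 239.68 = -54.01
3) 1.4(206.3) + 1.4(75.1) = 288.82 + 105.14 = 393.96
4) 1.3(206.3) + 1.3(149.8) + 0.3(75.1) = 268.19 + 194.74 + 22.53 = 485.46
The controlling combination is 4, giving 485.46 kN·m.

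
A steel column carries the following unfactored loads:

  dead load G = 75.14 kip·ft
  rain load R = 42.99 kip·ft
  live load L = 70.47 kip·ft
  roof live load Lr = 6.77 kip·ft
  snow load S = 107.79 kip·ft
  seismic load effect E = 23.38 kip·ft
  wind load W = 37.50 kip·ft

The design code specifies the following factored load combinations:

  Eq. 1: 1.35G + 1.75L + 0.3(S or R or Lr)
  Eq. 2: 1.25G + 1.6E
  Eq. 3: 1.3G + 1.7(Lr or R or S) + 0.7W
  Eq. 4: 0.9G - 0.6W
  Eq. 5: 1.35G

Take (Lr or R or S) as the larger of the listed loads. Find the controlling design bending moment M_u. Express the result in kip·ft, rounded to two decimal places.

307.18 kip·ft

(S or R or Lr) → S = 107.79 kip·ft; (Lr or R or S) → S = 107.79 kip·ft.
Eq. 1: 1.35(75.14) + 1.75(70.47) + 0.3(107.79) = 101.44 + 123.32 + 32.34 = 257.10
Eq. 2: 1.25(75.14) + 1.6(23.38) = 131.33
Eq. 3: 1.3(75.14) + 1.7(107.79) + 0.7(37.50) = 307.18
Eq. 4: 0.9(75.14) - 0.6(37.50) = 67.63 - 22.50 = 45.13
Eq. 5: 1.35(75.14) = 101.44
Combination 3 governs: M_u = 307.18 kip·ft.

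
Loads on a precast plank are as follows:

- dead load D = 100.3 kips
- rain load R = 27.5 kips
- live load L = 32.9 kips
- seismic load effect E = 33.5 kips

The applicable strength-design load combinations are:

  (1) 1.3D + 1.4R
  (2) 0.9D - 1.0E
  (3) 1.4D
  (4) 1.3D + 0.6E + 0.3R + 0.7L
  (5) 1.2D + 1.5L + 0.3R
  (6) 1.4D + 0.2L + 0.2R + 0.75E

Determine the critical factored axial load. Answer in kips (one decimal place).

(1) 1.3(100.3) + 1.4(27.5) = 130.4 + 38.5 = 168.9
(2) 0.9(100.3) - 1.0(33.5) = 90.3 - 33.5 = 56.8
(3) 1.4(100.3) = 140.4
(4) 1.3(100.3) + 0.6(33.5) + 0.3(27.5) + 0.7(32.9) = 130.4 + 20.1 + 8.3 + 23.0 = 181.8
(5) 1.2(100.3) + 1.5(32.9) + 0.3(27.5) = 178.0
(6) 1.4(100.3) + 0.2(32.9) + 0.2(27.5) + 0.75(33.5) = 140.4 + 6.6 + 5.5 + 25.1 = 177.6
Combination 4 governs: P_u = 181.8 kips.

181.8 kips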